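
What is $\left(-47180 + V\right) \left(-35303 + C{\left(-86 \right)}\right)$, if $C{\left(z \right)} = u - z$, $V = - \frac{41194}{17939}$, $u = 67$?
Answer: $\frac{29751072972100}{17939} \approx 1.6585 \cdot 10^{9}$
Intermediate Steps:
$V = - \frac{41194}{17939}$ ($V = \left(-41194\right) \frac{1}{17939} = - \frac{41194}{17939} \approx -2.2963$)
$C{\left(z \right)} = 67 - z$
$\left(-47180 + V\right) \left(-35303 + C{\left(-86 \right)}\right) = \left(-47180 - \frac{41194}{17939}\right) \left(-35303 + \left(67 - -86\right)\right) = - \frac{846403214 \left(-35303 + \left(67 + 86\right)\right)}{17939} = - \frac{846403214 \left(-35303 + 153\right)}{17939} = \left(- \frac{846403214}{17939}\right) \left(-35150\right) = \frac{29751072972100}{17939}$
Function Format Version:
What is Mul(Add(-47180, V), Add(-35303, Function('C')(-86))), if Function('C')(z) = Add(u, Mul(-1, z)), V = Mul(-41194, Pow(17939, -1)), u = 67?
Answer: Rational(29751072972100, 17939) ≈ 1.6585e+9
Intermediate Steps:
V = Rational(-41194, 17939) (V = Mul(-41194, Rational(1, 17939)) = Rational(-41194, 17939) ≈ -2.2963)
Function('C')(z) = Add(67, Mul(-1, z))
Mul(Add(-47180, V), Add(-35303, Function('C')(-86))) = Mul(Add(-47180, Rational(-41194, 17939)), Add(-35303, Add(67, Mul(-1, -86)))) = Mul(Rational(-846403214, 17939), Add(-35303, Add(67, 86))) = Mul(Rational(-846403214, 17939), Add(-35303, 153)) = Mul(Rational(-846403214, 17939), -35150) = Rational(29751072972100, 17939)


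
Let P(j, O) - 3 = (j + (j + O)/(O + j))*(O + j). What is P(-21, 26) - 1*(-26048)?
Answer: 25951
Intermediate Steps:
P(j, O) = 3 + (1 + j)*(O + j) (P(j, O) = 3 + (j + (j + O)/(O + j))*(O + j) = 3 + (j + (O + j)/(O + j))*(O + j) = 3 + (j + 1)*(O + j) = 3 + (1 + j)*(O + j))
P(-21, 26) - 1*(-26048) = (3 + 26 - 21 + (-21)² + 26*(-21)) - 1*(-26048) = (3 + 26 - 21 + 441 - 546) + 26048 = -97 + 26048 = 25951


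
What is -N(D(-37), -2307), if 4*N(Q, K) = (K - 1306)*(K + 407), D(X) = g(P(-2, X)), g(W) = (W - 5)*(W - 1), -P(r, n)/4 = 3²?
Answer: -1716175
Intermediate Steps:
P(r, n) = -36 (P(r, n) = -4*3² = -4*9 = -36)
g(W) = (-1 + W)*(-5 + W) (g(W) = (-5 + W)*(-1 + W) = (-1 + W)*(-5 + W))
D(X) = 1517 (D(X) = 5 + (-36)² - 6*(-36) = 5 + 1296 + 216 = 1517)
N(Q, K) = (-1306 + K)*(407 + K)/4 (N(Q, K) = ((K - 1306)*(K + 407))/4 = ((-1306 + K)*(407 + K))/4 = (-1306 + K)*(407 + K)/4)
-N(D(-37), -2307) = -(-265771/2 - 899/4*(-2307) + (¼)*(-2307)²) = -(-265771/2 + 2073993/4 + (¼)*5322249) = -(-265771/2 + 2073993/4 + 5322249/4) = -1*1716175 = -1716175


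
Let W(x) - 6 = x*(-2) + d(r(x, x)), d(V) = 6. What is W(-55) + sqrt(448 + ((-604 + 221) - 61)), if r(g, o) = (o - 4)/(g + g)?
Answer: 124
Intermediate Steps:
r(g, o) = (-4 + o)/(2*g) (r(g, o) = (-4 + o)/((2*g)) = (-4 + o)*(1/(2*g)) = (-4 + o)/(2*g))
W(x) = 12 - 2*x (W(x) = 6 + (x*(-2) + 6) = 6 + (-2*x + 6) = 6 + (6 - 2*x) = 12 - 2*x)
W(-55) + sqrt(448 + ((-604 + 221) - 61)) = (12 - 2*(-55)) + sqrt(448 + ((-604 + 221) - 61)) = (12 + 110) + sqrt(448 + (-383 - 61)) = 122 + sqrt(448 - 444) = 122 + sqrt(4) = 122 + 2 = 124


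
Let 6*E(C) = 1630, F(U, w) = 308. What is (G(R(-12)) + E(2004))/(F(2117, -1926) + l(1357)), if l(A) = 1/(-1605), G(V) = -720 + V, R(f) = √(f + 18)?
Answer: -719575/494339 + 1605*√6/494339 ≈ -1.4477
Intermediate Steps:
R(f) = √(18 + f)
l(A) = -1/1605
E(C) = 815/3 (E(C) = (⅙)*1630 = 815/3)
(G(R(-12)) + E(2004))/(F(2117, -1926) + l(1357)) = ((-720 + √(18 - 12)) + 815/3)/(308 - 1/1605) = ((-720 + √6) + 815/3)/(494339/1605) = (-1345/3 + √6)*(1605/494339) = -719575/494339 + 1605*√6/494339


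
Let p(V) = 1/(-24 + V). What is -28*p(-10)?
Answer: 14/17 ≈ 0.82353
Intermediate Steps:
-28*p(-10) = -28/(-24 - 10) = -28/(-34) = -28*(-1/34) = 14/17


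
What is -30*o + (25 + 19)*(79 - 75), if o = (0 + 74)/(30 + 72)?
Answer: 2622/17 ≈ 154.24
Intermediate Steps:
o = 37/51 (o = 74/102 = 74*(1/102) = 37/51 ≈ 0.72549)
-30*o + (25 + 19)*(79 - 75) = -30*37/51 + (25 + 19)*(79 - 75) = -370/17 + 44*4 = -370/17 + 176 = 2622/17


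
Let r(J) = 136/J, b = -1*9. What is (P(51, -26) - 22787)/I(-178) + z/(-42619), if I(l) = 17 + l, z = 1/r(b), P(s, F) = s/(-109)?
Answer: 5742624271/40573288 ≈ 141.54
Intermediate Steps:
P(s, F) = -s/109 (P(s, F) = s*(-1/109) = -s/109)
b = -9
z = -9/136 (z = 1/(136/(-9)) = 1/(136*(-1/9)) = 1/(-136/9) = -9/136 ≈ -0.066176)
(P(51, -26) - 22787)/I(-178) + z/(-42619) = (-1/109*51 - 22787)/(17 - 178) - 9/136/(-42619) = (-51/109 - 22787)/(-161) - 9/136*(-1/42619) = -2483834/109*(-1/161) + 9/5796184 = 2483834/17549 + 9/5796184 = 5742624271/40573288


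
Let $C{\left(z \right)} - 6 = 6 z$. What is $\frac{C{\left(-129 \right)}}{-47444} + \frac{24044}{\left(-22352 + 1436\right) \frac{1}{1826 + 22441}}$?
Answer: $- \frac{576716819263}{20673723} \approx -27896.0$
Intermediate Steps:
$C{\left(z \right)} = 6 + 6 z$
$\frac{C{\left(-129 \right)}}{-47444} + \frac{24044}{\left(-22352 + 1436\right) \frac{1}{1826 + 22441}} = \frac{6 + 6 \left(-129\right)}{-47444} + \frac{24044}{\left(-22352 + 1436\right) \frac{1}{1826 + 22441}} = \left(6 - 774\right) \left(- \frac{1}{47444}\right) + \frac{24044}{\left(-20916\right) \frac{1}{24267}} = \left(-768\right) \left(- \frac{1}{47444}\right) + \frac{24044}{\left(-20916\right) \frac{1}{24267}} = \frac{192}{11861} + \frac{24044}{- \frac{6972}{8089}} = \frac{192}{11861} + 24044 \left(- \frac{8089}{6972}\right) = \frac{192}{11861} - \frac{48622979}{1743} = - \frac{576716819263}{20673723}$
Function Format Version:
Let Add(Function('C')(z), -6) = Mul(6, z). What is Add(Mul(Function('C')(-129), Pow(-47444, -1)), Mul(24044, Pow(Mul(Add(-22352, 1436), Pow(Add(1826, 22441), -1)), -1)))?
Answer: Rational(-576716819263, 20673723) ≈ -27896.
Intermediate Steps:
Function('C')(z) = Add(6, Mul(6, z))
Add(Mul(Function('C')(-129), Pow(-47444, -1)), Mul(24044, Pow(Mul(Add(-22352, 1436), Pow(Add(1826, 22441), -1)), -1))) = Add(Mul(Add(6, Mul(6, -129)), Pow(-47444, -1)), Mul(24044, Pow(Mul(Add(-22352, 1436), Pow(Add(1826, 22441), -1)), -1))) = Add(Mul(Add(6, -774), Rational(-1, 47444)), Mul(24044, Pow(Mul(-20916, Pow(24267, -1)), -1))) = Add(Mul(-768, Rational(-1, 47444)), Mul(24044, Pow(Mul(-20916, Rational(1, 24267)), -1))) = Add(Rational(192, 11861), Mul(24044, Pow(Rational(-6972, 8089), -1))) = Add(Rational(192, 11861), Mul(24044, Rational(-8089, 6972))) = Add(Rational(192, 11861), Rational(-48622979, 1743)) = Rational(-576716819263, 20673723)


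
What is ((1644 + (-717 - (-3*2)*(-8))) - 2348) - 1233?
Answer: -2702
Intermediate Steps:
((1644 + (-717 - (-3*2)*(-8))) - 2348) - 1233 = ((1644 + (-717 - (-6)*(-8))) - 2348) - 1233 = ((1644 + (-717 - 1*48)) - 2348) - 1233 = ((1644 + (-717 - 48)) - 2348) - 1233 = ((1644 - 765) - 2348) - 1233 = (879 - 2348) - 1233 = -1469 - 1233 = -2702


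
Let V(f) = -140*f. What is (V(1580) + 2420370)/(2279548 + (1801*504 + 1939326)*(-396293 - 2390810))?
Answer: -1099585/3967481787271 ≈ -2.7715e-7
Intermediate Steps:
(V(1580) + 2420370)/(2279548 + (1801*504 + 1939326)*(-396293 - 2390810)) = (-140*1580 + 2420370)/(2279548 + (1801*504 + 1939326)*(-396293 - 2390810)) = (-221200 + 2420370)/(2279548 + (907704 + 1939326)*(-2787103)) = 2199170/(2279548 + 2847030*(-2787103)) = 2199170/(2279548 - 7934965854090) = 2199170/(-7934963574542) = 2199170*(-1/7934963574542) = -1099585/3967481787271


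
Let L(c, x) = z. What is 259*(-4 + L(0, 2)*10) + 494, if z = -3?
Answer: -8312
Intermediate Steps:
L(c, x) = -3
259*(-4 + L(0, 2)*10) + 494 = 259*(-4 - 3*10) + 494 = 259*(-4 - 30) + 494 = 259*(-34) + 494 = -8806 + 494 = -8312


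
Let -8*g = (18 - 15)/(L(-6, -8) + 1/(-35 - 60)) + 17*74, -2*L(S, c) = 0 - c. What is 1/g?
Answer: -1016/159671 ≈ -0.0063631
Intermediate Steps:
L(S, c) = c/2 (L(S, c) = -(0 - c)/2 = -(-1)*c/2 = c/2)
g = -159671/1016 (g = -((18 - 15)/((½)*(-8) + 1/(-35 - 60)) + 17*74)/8 = -(3/(-4 + 1/(-95)) + 1258)/8 = -(3/(-4 - 1/95) + 1258)/8 = -(3/(-381/95) + 1258)/8 = -(3*(-95/381) + 1258)/8 = -(-95/127 + 1258)/8 = -⅛*159671/127 = -159671/1016 ≈ -157.16)
1/g = 1/(-159671/1016) = -1016/159671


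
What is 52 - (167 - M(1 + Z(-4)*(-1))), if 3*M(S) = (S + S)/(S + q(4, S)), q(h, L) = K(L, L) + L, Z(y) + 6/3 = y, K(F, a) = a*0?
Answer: -344/3 ≈ -114.67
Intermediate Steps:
K(F, a) = 0
Z(y) = -2 + y
q(h, L) = L (q(h, L) = 0 + L = L)
M(S) = 1/3 (M(S) = ((S + S)/(S + S))/3 = ((2*S)/((2*S)))/3 = ((2*S)*(1/(2*S)))/3 = (1/3)*1 = 1/3)
52 - (167 - M(1 + Z(-4)*(-1))) = 52 - (167 - 1*1/3) = 52 - (167 - 1/3) = 52 - 1*500/3 = 52 - 500/3 = -344/3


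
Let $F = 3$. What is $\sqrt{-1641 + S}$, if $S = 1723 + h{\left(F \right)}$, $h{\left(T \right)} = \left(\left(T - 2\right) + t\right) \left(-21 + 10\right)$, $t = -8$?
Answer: $\sqrt{159} \approx 12.61$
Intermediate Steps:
$h{\left(T \right)} = 110 - 11 T$ ($h{\left(T \right)} = \left(\left(T - 2\right) - 8\right) \left(-21 + 10\right) = \left(\left(-2 + T\right) - 8\right) \left(-11\right) = \left(-10 + T\right) \left(-11\right) = 110 - 11 T$)
$S = 1800$ ($S = 1723 + \left(110 - 33\right) = 1723 + 77 = 1800$)
$\sqrt{-1641 + S} = \sqrt{-1641 + 1800} = \sqrt{159}$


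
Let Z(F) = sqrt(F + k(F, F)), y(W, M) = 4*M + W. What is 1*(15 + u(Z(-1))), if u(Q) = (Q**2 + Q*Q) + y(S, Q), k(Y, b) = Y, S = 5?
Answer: 16 + 4*I*sqrt(2) ≈ 16.0 + 5.6569*I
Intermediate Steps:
y(W, M) = W + 4*M
Z(F) = sqrt(2)*sqrt(F) (Z(F) = sqrt(F + F) = sqrt(2*F) = sqrt(2)*sqrt(F))
u(Q) = 5 + 2*Q**2 + 4*Q (u(Q) = (Q**2 + Q*Q) + (5 + 4*Q) = (Q**2 + Q**2) + (5 + 4*Q) = 2*Q**2 + (5 + 4*Q) = 5 + 2*Q**2 + 4*Q)
1*(15 + u(Z(-1))) = 1*(15 + (5 + 2*(sqrt(2)*sqrt(-1))**2 + 4*(sqrt(2)*sqrt(-1)))) = 1*(15 + (5 + 2*(sqrt(2)*I)**2 + 4*(sqrt(2)*I))) = 1*(15 + (5 + 2*(I*sqrt(2))**2 + 4*(I*sqrt(2)))) = 1*(15 + (5 + 2*(-2) + 4*I*sqrt(2))) = 1*(15 + (5 - 4 + 4*I*sqrt(2))) = 1*(15 + (1 + 4*I*sqrt(2))) = 1*(16 + 4*I*sqrt(2)) = 16 + 4*I*sqrt(2)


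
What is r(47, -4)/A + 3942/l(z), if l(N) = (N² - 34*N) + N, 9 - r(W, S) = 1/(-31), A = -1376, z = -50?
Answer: 10436747/11063900 ≈ 0.94332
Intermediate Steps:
r(W, S) = 280/31 (r(W, S) = 9 - 1/(-31) = 9 - 1*(-1/31) = 9 + 1/31 = 280/31)
l(N) = N² - 33*N
r(47, -4)/A + 3942/l(z) = (280/31)/(-1376) + 3942/((-50*(-33 - 50))) = (280/31)*(-1/1376) + 3942/((-50*(-83))) = -35/5332 + 3942/4150 = -35/5332 + 3942*(1/4150) = -35/5332 + 1971/2075 = 10436747/11063900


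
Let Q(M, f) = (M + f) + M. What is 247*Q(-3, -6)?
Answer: -2964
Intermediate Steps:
Q(M, f) = f + 2*M
247*Q(-3, -6) = 247*(-6 + 2*(-3)) = 247*(-6 - 6) = 247*(-12) = -2964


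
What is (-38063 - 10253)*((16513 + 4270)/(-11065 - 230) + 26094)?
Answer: -14239254115252/11295 ≈ -1.2607e+9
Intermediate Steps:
(-38063 - 10253)*((16513 + 4270)/(-11065 - 230) + 26094) = -48316*(20783/(-11295) + 26094) = -48316*(20783*(-1/11295) + 26094) = -48316*(-20783/11295 + 26094) = -48316*294710947/11295 = -14239254115252/11295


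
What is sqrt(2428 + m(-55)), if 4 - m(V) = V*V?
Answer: I*sqrt(593) ≈ 24.352*I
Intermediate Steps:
m(V) = 4 - V**2 (m(V) = 4 - V*V = 4 - V**2)
sqrt(2428 + m(-55)) = sqrt(2428 + (4 - 1*(-55)**2)) = sqrt(2428 + (4 - 1*3025)) = sqrt(2428 + (4 - 3025)) = sqrt(2428 - 3021) = sqrt(-593) = I*sqrt(593)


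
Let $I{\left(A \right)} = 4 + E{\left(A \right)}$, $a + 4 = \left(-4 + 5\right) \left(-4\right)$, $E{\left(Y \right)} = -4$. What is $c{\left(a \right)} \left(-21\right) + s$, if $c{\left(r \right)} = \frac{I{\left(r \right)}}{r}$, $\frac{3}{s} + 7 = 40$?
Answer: $\frac{1}{11} \approx 0.090909$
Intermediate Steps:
$s = \frac{1}{11}$ ($s = \frac{3}{-7 + 40} = \frac{3}{33} = 3 \cdot \frac{1}{33} = \frac{1}{11} \approx 0.090909$)
$a = -8$ ($a = -4 + \left(-4 + 5\right) \left(-4\right) = -4 + 1 \left(-4\right) = -4 - 4 = -8$)
$I{\left(A \right)} = 0$ ($I{\left(A \right)} = 4 - 4 = 0$)
$c{\left(r \right)} = 0$ ($c{\left(r \right)} = \frac{0}{r} = 0$)
$c{\left(a \right)} \left(-21\right) + s = 0 \left(-21\right) + \frac{1}{11} = 0 + \frac{1}{11} = \frac{1}{11}$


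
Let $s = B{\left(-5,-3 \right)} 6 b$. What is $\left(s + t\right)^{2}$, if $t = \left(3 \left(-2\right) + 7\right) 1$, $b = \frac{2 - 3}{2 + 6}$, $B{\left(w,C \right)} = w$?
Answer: $\frac{361}{16} \approx 22.563$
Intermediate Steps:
$b = - \frac{1}{8} \approx -0.125$
$t = 1$ ($t = \left(-6 + 7\right) 1 = 1 \cdot 1 = 1$)
$s = \frac{15}{4}$ ($s = \left(-5\right) 6 \left(- \frac{1}{8}\right) = \left(-30\right) \left(- \frac{1}{8}\right) = \frac{15}{4} \approx 3.75$)
$\left(s + t\right)^{2} = \left(\frac{15}{4} + 1\right)^{2} = \left(\frac{19}{4}\right)^{2} = \frac{361}{16}$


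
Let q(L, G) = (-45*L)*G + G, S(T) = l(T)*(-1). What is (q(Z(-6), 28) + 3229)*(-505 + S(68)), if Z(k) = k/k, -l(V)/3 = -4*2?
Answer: -1056413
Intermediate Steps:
l(V) = 24 (l(V) = -(-12)*2 = -3*(-8) = 24)
S(T) = -24 (S(T) = 24*(-1) = -24)
Z(k) = 1
q(L, G) = G - 45*G*L (q(L, G) = -45*G*L + G = G - 45*G*L)
(q(Z(-6), 28) + 3229)*(-505 + S(68)) = (28*(1 - 45*1) + 3229)*(-505 - 24) = (28*(1 - 45) + 3229)*(-529) = (28*(-44) + 3229)*(-529) = (-1232 + 3229)*(-529) = 1997*(-529) = -1056413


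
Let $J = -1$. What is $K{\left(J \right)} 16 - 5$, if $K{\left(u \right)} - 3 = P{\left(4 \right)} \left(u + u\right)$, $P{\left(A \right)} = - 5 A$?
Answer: $683$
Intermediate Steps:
$K{\left(u \right)} = 3 - 40 u$ ($K{\left(u \right)} = 3 + \left(-5\right) 4 \left(u + u\right) = 3 - 20 \cdot 2 u = 3 - 40 u$)
$K{\left(J \right)} 16 - 5 = \left(3 - -40\right) 16 - 5 = \left(3 + 40\right) 16 - 5 = 43 \cdot 16 - 5 = 688 - 5 = 683$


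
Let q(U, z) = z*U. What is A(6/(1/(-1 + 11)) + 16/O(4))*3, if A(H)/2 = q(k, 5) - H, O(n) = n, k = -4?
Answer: -504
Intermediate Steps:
q(U, z) = U*z
A(H) = -40 - 2*H (A(H) = 2*(-4*5 - H) = 2*(-20 - H) = -40 - 2*H)
A(6/(1/(-1 + 11)) + 16/O(4))*3 = (-40 - 2*(6/(1/(-1 + 11)) + 16/4))*3 = (-40 - 2*(6/(1/10) + 16*(1/4)))*3 = (-40 - 2*(6/(1/10) + 4))*3 = (-40 - 2*(6*10 + 4))*3 = (-40 - 2*(60 + 4))*3 = (-40 - 2*64)*3 = (-40 - 128)*3 = -168*3 = -504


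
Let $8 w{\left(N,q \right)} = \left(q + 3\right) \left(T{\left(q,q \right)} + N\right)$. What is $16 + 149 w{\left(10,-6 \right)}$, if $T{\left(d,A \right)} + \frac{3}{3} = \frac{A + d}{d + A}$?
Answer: $- \frac{2171}{4} \approx -542.75$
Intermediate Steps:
$T{\left(d,A \right)} = 0$ ($T{\left(d,A \right)} = -1 + \frac{A + d}{d + A} = -1 + \frac{A + d}{A + d} = -1 + 1 = 0$)
$w{\left(N,q \right)} = \frac{N \left(3 + q\right)}{8}$ ($w{\left(N,q \right)} = \frac{\left(q + 3\right) \left(0 + N\right)}{8} = \frac{\left(3 + q\right) N}{8} = \frac{N \left(3 + q\right)}{8}$)
$16 + 149 w{\left(10,-6 \right)} = 16 + 149 \cdot \frac{1}{8} \cdot 10 \left(3 - 6\right) = 16 + 149 \cdot \frac{1}{8} \cdot 10 \left(-3\right) = 16 + 149 \left(- \frac{15}{4}\right) = 16 - \frac{2235}{4} = - \frac{2171}{4}$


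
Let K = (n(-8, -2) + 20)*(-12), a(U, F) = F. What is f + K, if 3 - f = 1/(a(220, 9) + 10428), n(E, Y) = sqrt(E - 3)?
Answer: -2473570/10437 - 12*I*sqrt(11) ≈ -237.0 - 39.799*I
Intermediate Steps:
n(E, Y) = sqrt(-3 + E)
K = -240 - 12*I*sqrt(11) (K = (sqrt(-3 - 8) + 20)*(-12) = (sqrt(-11) + 20)*(-12) = (I*sqrt(11) + 20)*(-12) = (20 + I*sqrt(11))*(-12) = -240 - 12*I*sqrt(11) ≈ -240.0 - 39.799*I)
f = 31310/10437 (f = 3 - 1/(9 + 10428) = 3 - 1/10437 = 31310/10437 ≈ 2.9999)
f + K = 31310/10437 + (-240 - 12*I*sqrt(11)) = -2473570/10437 - 12*I*sqrt(11)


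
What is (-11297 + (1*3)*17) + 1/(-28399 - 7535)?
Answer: -404113765/35934 ≈ -11246.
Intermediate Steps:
(-11297 + (1*3)*17) + 1/(-28399 - 7535) = (-11297 + 3*17) + 1/(-35934) = (-11297 + 51) - 1/35934 = -11246 - 1/35934 = -404113765/35934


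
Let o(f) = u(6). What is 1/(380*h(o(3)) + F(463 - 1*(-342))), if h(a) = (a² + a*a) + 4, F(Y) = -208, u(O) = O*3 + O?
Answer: 1/439072 ≈ 2.2775e-6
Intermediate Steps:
u(O) = 4*O (u(O) = 3*O + O = 4*O)
o(f) = 24 (o(f) = 4*6 = 24)
h(a) = 4 + 2*a² (h(a) = (a² + a²) + 4 = 2*a² + 4 = 4 + 2*a²)
1/(380*h(o(3)) + F(463 - 1*(-342))) = 1/(380*(4 + 2*24²) - 208) = 1/(380*(4 + 2*576) - 208) = 1/(380*(4 + 1152) - 208) = 1/(380*1156 - 208) = 1/(439280 - 208) = 1/439072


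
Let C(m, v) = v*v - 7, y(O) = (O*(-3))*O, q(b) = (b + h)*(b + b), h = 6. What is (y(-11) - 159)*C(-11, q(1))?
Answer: -98658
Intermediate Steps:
q(b) = 2*b*(6 + b) (q(b) = (b + 6)*(b + b) = (6 + b)*(2*b) = 2*b*(6 + b))
y(O) = -3*O² (y(O) = (-3*O)*O = -3*O²)
C(m, v) = -7 + v² (C(m, v) = v² - 7 = -7 + v²)
(y(-11) - 159)*C(-11, q(1)) = (-3*(-11)² - 159)*(-7 + (2*1*(6 + 1))²) = (-3*121 - 159)*(-7 + (2*1*7)²) = (-363 - 159)*(-7 + 14²) = -522*(-7 + 196) = -522*189 = -98658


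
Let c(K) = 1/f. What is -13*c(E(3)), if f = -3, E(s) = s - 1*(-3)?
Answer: 13/3 ≈ 4.3333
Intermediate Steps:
E(s) = 3 + s (E(s) = s + 3 = 3 + s)
c(K) = -⅓ (c(K) = 1/(-3) = -⅓)
-13*c(E(3)) = -13*(-⅓) = 13/3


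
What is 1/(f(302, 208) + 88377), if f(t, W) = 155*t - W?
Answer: 1/134979 ≈ 7.4086e-6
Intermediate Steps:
f(t, W) = -W + 155*t
1/(f(302, 208) + 88377) = 1/((-1*208 + 155*302) + 88377) = 1/((-208 + 46810) + 88377) = 1/(46602 + 88377) = 1/134979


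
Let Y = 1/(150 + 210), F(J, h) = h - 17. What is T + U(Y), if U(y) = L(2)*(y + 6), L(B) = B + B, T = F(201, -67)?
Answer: -5399/90 ≈ -59.989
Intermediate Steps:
F(J, h) = -17 + h
Y = 1/360 ≈ 0.0027778
T = -84 (T = -17 - 67 = -84)
L(B) = 2*B
U(y) = 24 + 4*y (U(y) = (2*2)*(y + 6) = 4*(6 + y) = 24 + 4*y)
T + U(Y) = -84 + (24 + 4*(1/360)) = -84 + (24 + 1/90) = -84 + 2161/90 = -5399/90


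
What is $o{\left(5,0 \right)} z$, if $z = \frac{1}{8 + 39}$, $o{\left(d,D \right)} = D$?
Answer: $0$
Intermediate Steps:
$z = \frac{1}{47} \approx 0.021277$
$o{\left(5,0 \right)} z = 0 \cdot \frac{1}{47} = 0$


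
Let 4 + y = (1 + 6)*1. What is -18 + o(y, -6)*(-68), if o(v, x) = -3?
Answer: 186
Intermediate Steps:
y = 3 (y = -4 + (1 + 6)*1 = -4 + 7*1 = -4 + 7 = 3)
-18 + o(y, -6)*(-68) = -18 - 3*(-68) = -18 + 204 = 186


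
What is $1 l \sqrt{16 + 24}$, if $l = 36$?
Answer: $72 \sqrt{10} \approx 227.68$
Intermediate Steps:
$1 l \sqrt{16 + 24} = 1 \cdot 36 \sqrt{16 + 24} = 36 \sqrt{40} = 36 \cdot 2 \sqrt{10} = 72 \sqrt{10}$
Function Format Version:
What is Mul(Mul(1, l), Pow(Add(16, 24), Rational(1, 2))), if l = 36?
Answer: Mul(72, Pow(10, Rational(1, 2))) ≈ 227.68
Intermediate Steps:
Mul(Mul(1, l), Pow(Add(16, 24), Rational(1, 2))) = Mul(Mul(1, 36), Pow(Add(16, 24), Rational(1, 2))) = Mul(36, Pow(40, Rational(1, 2))) = Mul(36, Mul(2, Pow(10, Rational(1, 2)))) = Mul(72, Pow(10, Rational(1, 2)))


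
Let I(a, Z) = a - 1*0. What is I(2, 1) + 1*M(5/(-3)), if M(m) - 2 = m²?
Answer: 61/9 ≈ 6.7778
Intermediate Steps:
I(a, Z) = a (I(a, Z) = a + 0 = a)
M(m) = 2 + m²
I(2, 1) + 1*M(5/(-3)) = 2 + 1*(2 + (5/(-3))²) = 2 + 1*(2 + (5*(-⅓))²) = 2 + 1*(2 + (-5/3)²) = 2 + 1*(2 + 25/9) = 2 + 1*(43/9) = 2 + 43/9 = 61/9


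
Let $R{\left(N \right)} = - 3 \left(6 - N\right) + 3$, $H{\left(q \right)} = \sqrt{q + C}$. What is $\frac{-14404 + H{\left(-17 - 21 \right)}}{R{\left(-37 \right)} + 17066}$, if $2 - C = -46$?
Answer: $- \frac{3601}{4235} + \frac{\sqrt{10}}{16940} \approx -0.85011$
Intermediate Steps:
$C = 48$ ($C = 2 - -46 = 2 + 46 = 48$)
$H{\left(q \right)} = \sqrt{48 + q}$ ($H{\left(q \right)} = \sqrt{q + 48} = \sqrt{48 + q}$)
$R{\left(N \right)} = -15 + 3 N$ ($R{\left(N \right)} = \left(-18 + 3 N\right) + 3 = -15 + 3 N$)
$\frac{-14404 + H{\left(-17 - 21 \right)}}{R{\left(-37 \right)} + 17066} = \frac{-14404 + \sqrt{48 - 38}}{\left(-15 + 3 \left(-37\right)\right) + 17066} = \frac{-14404 + \sqrt{48 - 38}}{\left(-15 - 111\right) + 17066} = \frac{-14404 + \sqrt{10}}{-126 + 17066} = \frac{-14404 + \sqrt{10}}{16940} = \left(-14404 + \sqrt{10}\right) \frac{1}{16940} = - \frac{3601}{4235} + \frac{\sqrt{10}}{16940}$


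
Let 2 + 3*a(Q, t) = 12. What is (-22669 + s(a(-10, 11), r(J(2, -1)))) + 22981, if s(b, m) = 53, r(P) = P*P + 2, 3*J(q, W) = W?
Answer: 365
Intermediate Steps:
J(q, W) = W/3
r(P) = 2 + P² (r(P) = P² + 2 = 2 + P²)
a(Q, t) = 10/3 (a(Q, t) = -⅔ + (⅓)*12 = -⅔ + 4 = 10/3)
(-22669 + s(a(-10, 11), r(J(2, -1)))) + 22981 = (-22669 + 53) + 22981 = -22616 + 22981 = 365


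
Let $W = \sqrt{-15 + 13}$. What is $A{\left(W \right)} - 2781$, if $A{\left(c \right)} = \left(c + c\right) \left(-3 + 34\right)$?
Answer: $-2781 + 62 i \sqrt{2} \approx -2781.0 + 87.681 i$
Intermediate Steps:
$W = i \sqrt{2}$ ($W = \sqrt{-2} = i \sqrt{2} \approx 1.4142 i$)
$A{\left(c \right)} = 62 c$ ($A{\left(c \right)} = 2 c 31 = 62 c$)
$A{\left(W \right)} - 2781 = 62 i \sqrt{2} - 2781 = -2781 + 62 i \sqrt{2}$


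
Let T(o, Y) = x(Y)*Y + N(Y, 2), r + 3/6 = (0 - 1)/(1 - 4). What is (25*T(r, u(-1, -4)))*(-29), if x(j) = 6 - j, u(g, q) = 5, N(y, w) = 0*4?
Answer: -3625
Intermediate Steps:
N(y, w) = 0
r = -1/6 (r = -1/2 + (0 - 1)/(1 - 4) = -1/2 - 1/(-3) = -1/2 - 1*(-1/3) = -1/2 + 1/3 = -1/6 ≈ -0.16667)
T(o, Y) = Y*(6 - Y) (T(o, Y) = (6 - Y)*Y + 0 = Y*(6 - Y) + 0 = Y*(6 - Y))
(25*T(r, u(-1, -4)))*(-29) = (25*(5*(6 - 1*5)))*(-29) = (25*(5*(6 - 5)))*(-29) = (25*(5*1))*(-29) = (25*5)*(-29) = 125*(-29) = -3625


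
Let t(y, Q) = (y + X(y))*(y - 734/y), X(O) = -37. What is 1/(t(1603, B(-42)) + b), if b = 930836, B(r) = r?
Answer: 1603/5514988358 ≈ 2.9066e-7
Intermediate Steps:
t(y, Q) = (-37 + y)*(y - 734/y) (t(y, Q) = (y - 37)*(y - 734/y) = (-37 + y)*(y - 734/y))
1/(t(1603, B(-42)) + b) = 1/((-734 + 1603² - 37*1603 + 27158/1603) + 930836) = 1/((-734 + 2569609 - 59311 + 27158*(1/1603)) + 930836) = 1/((-734 + 2569609 - 59311 + 27158/1603) + 930836) = 1/(4022858250/1603 + 930836) = 1/(5514988358/1603) = 1603/5514988358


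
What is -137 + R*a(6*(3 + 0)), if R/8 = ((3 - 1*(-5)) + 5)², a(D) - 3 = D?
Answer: 28255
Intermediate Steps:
a(D) = 3 + D
R = 1352 (R = 8*((3 - 1*(-5)) + 5)² = 8*((3 + 5) + 5)² = 8*(8 + 5)² = 8*13² = 8*169 = 1352)
-137 + R*a(6*(3 + 0)) = -137 + 1352*(3 + 6*(3 + 0)) = -137 + 1352*(3 + 6*3) = -137 + 1352*(3 + 18) = -137 + 1352*21 = -137 + 28392 = 28255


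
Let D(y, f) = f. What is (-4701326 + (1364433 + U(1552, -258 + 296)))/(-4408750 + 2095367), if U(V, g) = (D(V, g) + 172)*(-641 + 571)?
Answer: 3351593/2313383 ≈ 1.4488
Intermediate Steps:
U(V, g) = -12040 - 70*g (U(V, g) = (g + 172)*(-641 + 571) = (172 + g)*(-70) = -12040 - 70*g)
(-4701326 + (1364433 + U(1552, -258 + 296)))/(-4408750 + 2095367) = (-4701326 + (1364433 + (-12040 - 70*(-258 + 296))))/(-4408750 + 2095367) = (-4701326 + (1364433 + (-12040 - 70*38)))/(-2313383) = (-4701326 + (1364433 + (-12040 - 2660)))*(-1/2313383) = (-4701326 + (1364433 - 14700))*(-1/2313383) = (-4701326 + 1349733)*(-1/2313383) = -3351593*(-1/2313383) = 3351593/2313383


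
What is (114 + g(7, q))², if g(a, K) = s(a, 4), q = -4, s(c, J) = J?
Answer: 13924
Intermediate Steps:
g(a, K) = 4
(114 + g(7, q))² = (114 + 4)² = 118² = 13924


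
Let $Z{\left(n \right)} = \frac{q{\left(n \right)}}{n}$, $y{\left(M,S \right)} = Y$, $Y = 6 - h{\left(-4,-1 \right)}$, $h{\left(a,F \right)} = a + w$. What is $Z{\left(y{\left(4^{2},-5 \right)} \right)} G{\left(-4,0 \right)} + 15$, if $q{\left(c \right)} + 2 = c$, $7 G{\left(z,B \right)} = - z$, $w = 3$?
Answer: $\frac{755}{49} \approx 15.408$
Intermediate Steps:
$G{\left(z,B \right)} = - \frac{z}{7}$ ($G{\left(z,B \right)} = \frac{\left(-1\right) z}{7} = - \frac{z}{7}$)
$h{\left(a,F \right)} = 3 + a$ ($h{\left(a,F \right)} = a + 3 = 3 + a$)
$q{\left(c \right)} = -2 + c$
$Y = 7$ ($Y = 6 - \left(3 - 4\right) = 6 - -1 = 6 + 1 = 7$)
$y{\left(M,S \right)} = 7$
$Z{\left(n \right)} = \frac{-2 + n}{n}$
$Z{\left(y{\left(4^{2},-5 \right)} \right)} G{\left(-4,0 \right)} + 15 = \frac{-2 + 7}{7} \left(\left(- \frac{1}{7}\right) \left(-4\right)\right) + 15 = \frac{1}{7} \cdot 5 \cdot \frac{4}{7} + 15 = \frac{5}{7} \cdot \frac{4}{7} + 15 = \frac{20}{49} + 15 = \frac{755}{49}$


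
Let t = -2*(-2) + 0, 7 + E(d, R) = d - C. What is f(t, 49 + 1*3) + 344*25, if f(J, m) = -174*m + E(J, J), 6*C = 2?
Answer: -1354/3 ≈ -451.33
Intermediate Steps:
C = ⅓ (C = (⅙)*2 = ⅓ ≈ 0.33333)
E(d, R) = -22/3 + d (E(d, R) = -7 + (d - 1*⅓) = -7 + (d - ⅓) = -7 + (-⅓ + d) = -22/3 + d)
t = 4 (t = 4 + 0 = 4)
f(J, m) = -22/3 + J - 174*m (f(J, m) = -174*m + (-22/3 + J) = -22/3 + J - 174*m)
f(t, 49 + 1*3) + 344*25 = (-22/3 + 4 - 174*(49 + 1*3)) + 344*25 = (-22/3 + 4 - 174*(49 + 3)) + 8600 = (-22/3 + 4 - 174*52) + 8600 = (-22/3 + 4 - 9048) + 8600 = -27154/3 + 8600 = -1354/3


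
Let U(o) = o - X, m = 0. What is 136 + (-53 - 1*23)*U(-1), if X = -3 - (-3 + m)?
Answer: 212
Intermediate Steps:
X = 0 (X = -3 - (-3 + 0) = -3 - 1*(-3) = -3 + 3 = 0)
U(o) = o (U(o) = o - 1*0 = o + 0 = o)
136 + (-53 - 1*23)*U(-1) = 136 + (-53 - 1*23)*(-1) = 136 + (-53 - 23)*(-1) = 136 - 76*(-1) = 136 + 76 = 212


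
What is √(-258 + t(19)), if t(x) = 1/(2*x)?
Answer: I*√372514/38 ≈ 16.062*I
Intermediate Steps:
t(x) = 1/(2*x)
√(-258 + t(19)) = √(-258 + (½)/19) = √(-258 + (½)*(1/19)) = √(-258 + 1/38) = √(-9803/38) = I*√372514/38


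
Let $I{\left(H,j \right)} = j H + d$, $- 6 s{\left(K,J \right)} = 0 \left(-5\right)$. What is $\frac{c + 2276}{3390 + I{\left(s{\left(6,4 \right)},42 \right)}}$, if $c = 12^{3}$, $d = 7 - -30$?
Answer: $\frac{4004}{3427} \approx 1.1684$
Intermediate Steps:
$d = 37$ ($d = 7 + 30 = 37$)
$s{\left(K,J \right)} = 0$ ($s{\left(K,J \right)} = - \frac{0 \left(-5\right)}{6} = \left(- \frac{1}{6}\right) 0 = 0$)
$c = 1728$
$I{\left(H,j \right)} = 37 + H j$ ($I{\left(H,j \right)} = j H + 37 = H j + 37 = 37 + H j$)
$\frac{c + 2276}{3390 + I{\left(s{\left(6,4 \right)},42 \right)}} = \frac{1728 + 2276}{3390 + \left(37 + 0 \cdot 42\right)} = \frac{4004}{3390 + \left(37 + 0\right)} = \frac{4004}{3390 + 37} = \frac{4004}{3427}$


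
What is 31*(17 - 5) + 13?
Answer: 385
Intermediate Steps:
31*(17 - 5) + 13 = 31*12 + 13 = 372 + 13 = 385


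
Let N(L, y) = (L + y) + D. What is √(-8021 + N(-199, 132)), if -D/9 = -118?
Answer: I*√7026 ≈ 83.821*I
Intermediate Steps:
D = 1062 (D = -9*(-118) = 1062)
N(L, y) = 1062 + L + y (N(L, y) = (L + y) + 1062 = 1062 + L + y)
√(-8021 + N(-199, 132)) = √(-8021 + (1062 - 199 + 132)) = √(-8021 + 995) = √(-7026) = I*√7026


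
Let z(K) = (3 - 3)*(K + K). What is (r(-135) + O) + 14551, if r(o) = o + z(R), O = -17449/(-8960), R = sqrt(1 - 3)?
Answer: 129184809/8960 ≈ 14418.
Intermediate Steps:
R = I*sqrt(2) (R = sqrt(-2) = I*sqrt(2) ≈ 1.4142*I)
O = 17449/8960 (O = -17449*(-1/8960) = 17449/8960 ≈ 1.9474)
z(K) = 0 (z(K) = 0*(2*K) = 0)
r(o) = o (r(o) = o + 0 = o)
(r(-135) + O) + 14551 = (-135 + 17449/8960) + 14551 = -1192151/8960 + 14551 = 129184809/8960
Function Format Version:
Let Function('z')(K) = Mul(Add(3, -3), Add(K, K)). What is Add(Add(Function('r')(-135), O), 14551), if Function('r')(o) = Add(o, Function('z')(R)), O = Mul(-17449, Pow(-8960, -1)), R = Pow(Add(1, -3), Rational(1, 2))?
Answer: Rational(129184809, 8960) ≈ 14418.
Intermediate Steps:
R = Mul(I, Pow(2, Rational(1, 2))) (R = Pow(-2, Rational(1, 2)) = Mul(I, Pow(2, Rational(1, 2))) ≈ Mul(1.4142, I))
O = Rational(17449, 8960) (O = Mul(-17449, Rational(-1, 8960)) = Rational(17449, 8960) ≈ 1.9474)
Function('z')(K) = 0 (Function('z')(K) = Mul(0, Mul(2, K)) = 0)
Function('r')(o) = o (Function('r')(o) = Add(o, 0) = o)
Add(Add(Function('r')(-135), O), 14551) = Add(Add(-135, Rational(17449, 8960)), 14551) = Add(Rational(-1192151, 8960), 14551) = Rational(129184809, 8960)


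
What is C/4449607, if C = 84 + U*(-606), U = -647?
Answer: 392166/4449607 ≈ 0.088135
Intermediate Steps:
C = 392166 (C = 84 - 647*(-606) = 84 + 392082 = 392166)
C/4449607 = 392166/4449607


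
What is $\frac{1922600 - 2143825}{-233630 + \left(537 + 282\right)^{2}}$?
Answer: $- \frac{221225}{437131} \approx -0.50608$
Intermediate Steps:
$\frac{1922600 - 2143825}{-233630 + \left(537 + 282\right)^{2}} = - \frac{221225}{-233630 + 819^{2}} = - \frac{221225}{-233630 + 670761} = - \frac{221225}{437131}$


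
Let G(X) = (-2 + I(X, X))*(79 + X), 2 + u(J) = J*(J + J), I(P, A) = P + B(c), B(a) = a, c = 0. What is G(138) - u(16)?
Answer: 29002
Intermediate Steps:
I(P, A) = P (I(P, A) = P + 0 = P)
u(J) = -2 + 2*J**2 (u(J) = -2 + J*(J + J) = -2 + J*(2*J) = -2 + 2*J**2)
G(X) = (-2 + X)*(79 + X)
G(138) - u(16) = (-158 + 138**2 + 77*138) - (-2 + 2*16**2) = (-158 + 19044 + 10626) - (-2 + 2*256) = 29512 - (-2 + 512) = 29512 - 1*510 = 29512 - 510 = 29002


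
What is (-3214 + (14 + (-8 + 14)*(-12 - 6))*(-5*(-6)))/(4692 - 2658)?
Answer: -3017/1017 ≈ -2.9666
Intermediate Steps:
(-3214 + (14 + (-8 + 14)*(-12 - 6))*(-5*(-6)))/(4692 - 2658) = (-3214 + (14 + 6*(-18))*30)/2034 = (-3214 + (14 - 108)*30)*(1/2034) = (-3214 - 94*30)*(1/2034) = (-3214 - 2820)*(1/2034) = -6034*1/2034 = -3017/1017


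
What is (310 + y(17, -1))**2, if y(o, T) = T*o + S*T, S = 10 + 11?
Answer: 73984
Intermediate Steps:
S = 21
y(o, T) = 21*T + T*o (y(o, T) = T*o + 21*T = 21*T + T*o)
(310 + y(17, -1))**2 = (310 - (21 + 17))**2 = (310 - 1*38)**2 = (310 - 38)**2 = 272**2 = 73984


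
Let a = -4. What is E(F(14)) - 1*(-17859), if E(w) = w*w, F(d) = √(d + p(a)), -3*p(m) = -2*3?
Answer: 17875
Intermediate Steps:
p(m) = 2 (p(m) = -(-2)*3/3 = -⅓*(-6) = 2)
F(d) = √(2 + d) (F(d) = √(d + 2) = √(2 + d))
E(w) = w²
E(F(14)) - 1*(-17859) = (√(2 + 14))² - 1*(-17859) = (√16)² + 17859 = 4² + 17859 = 16 + 17859 = 17875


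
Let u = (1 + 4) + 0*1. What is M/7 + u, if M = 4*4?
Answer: 51/7 ≈ 7.2857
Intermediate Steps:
M = 16
u = 5 (u = 5 + 0 = 5)
M/7 + u = 16/7 + 5 = 51/7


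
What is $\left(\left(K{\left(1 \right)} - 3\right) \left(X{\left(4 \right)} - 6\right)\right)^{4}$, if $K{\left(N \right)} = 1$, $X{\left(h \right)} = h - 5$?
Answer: $38416$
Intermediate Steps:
$X{\left(h \right)} = -5 + h$ ($X{\left(h \right)} = h - 5 = -5 + h$)
$\left(\left(K{\left(1 \right)} - 3\right) \left(X{\left(4 \right)} - 6\right)\right)^{4} = \left(\left(1 - 3\right) \left(\left(-5 + 4\right) - 6\right)\right)^{4} = \left(- 2 \left(-1 - 6\right)\right)^{4} = \left(\left(-2\right) \left(-7\right)\right)^{4} = 14^{4} = 38416$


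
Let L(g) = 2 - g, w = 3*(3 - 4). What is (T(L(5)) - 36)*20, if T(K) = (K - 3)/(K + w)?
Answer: -700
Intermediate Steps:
w = -3 (w = 3*(-1) = -3)
T(K) = 1 (T(K) = (K - 3)/(K - 3) = (-3 + K)/(-3 + K) = 1)
(T(L(5)) - 36)*20 = (1 - 36)*20 = -35*20 = -700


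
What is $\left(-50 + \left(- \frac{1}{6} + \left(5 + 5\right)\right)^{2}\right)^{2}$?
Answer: $\frac{2825761}{1296} \approx 2180.4$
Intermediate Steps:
$\left(-50 + \left(- \frac{1}{6} + \left(5 + 5\right)\right)^{2}\right)^{2} = \left(-50 + \left(\left(-1\right) \frac{1}{6} + 10\right)^{2}\right)^{2} = \left(-50 + \left(- \frac{1}{6} + 10\right)^{2}\right)^{2} = \left(-50 + \left(\frac{59}{6}\right)^{2}\right)^{2} = \left(-50 + \frac{3481}{36}\right)^{2} = \left(\frac{1681}{36}\right)^{2} = \frac{2825761}{1296}$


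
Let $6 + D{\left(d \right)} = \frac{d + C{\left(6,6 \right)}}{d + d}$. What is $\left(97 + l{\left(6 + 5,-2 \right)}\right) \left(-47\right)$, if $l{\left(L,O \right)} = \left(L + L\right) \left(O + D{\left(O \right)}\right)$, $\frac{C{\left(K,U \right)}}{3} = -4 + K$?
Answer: $4747$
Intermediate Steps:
$C{\left(K,U \right)} = -12 + 3 K$ ($C{\left(K,U \right)} = 3 \left(-4 + K\right) = -12 + 3 K$)
$D{\left(d \right)} = -6 + \frac{6 + d}{2 d}$ ($D{\left(d \right)} = -6 + \frac{d + \left(-12 + 3 \cdot 6\right)}{d + d} = -6 + \frac{d + \left(-12 + 18\right)}{2 d} = -6 + \left(d + 6\right) \frac{1}{2 d} = -6 + \left(6 + d\right) \frac{1}{2 d} = -6 + \frac{6 + d}{2 d}$)
$l{\left(L,O \right)} = 2 L \left(- \frac{11}{2} + O + \frac{3}{O}\right)$ ($l{\left(L,O \right)} = \left(L + L\right) \left(O - \left(\frac{11}{2} - \frac{3}{O}\right)\right) = 2 L \left(- \frac{11}{2} + O + \frac{3}{O}\right)$)
$\left(97 + l{\left(6 + 5,-2 \right)}\right) \left(-47\right) = \left(97 + \frac{\left(6 + 5\right) \left(6 - -22 + 2 \left(-2\right)^{2}\right)}{-2}\right) \left(-47\right) = \left(97 + 11 \left(- \frac{1}{2}\right) \left(6 + 22 + 2 \cdot 4\right)\right) \left(-47\right) = \left(97 + 11 \left(- \frac{1}{2}\right) \left(6 + 22 + 8\right)\right) \left(-47\right) = \left(97 + 11 \left(- \frac{1}{2}\right) 36\right) \left(-47\right) = \left(97 - 198\right) \left(-47\right) = \left(-101\right) \left(-47\right) = 4747$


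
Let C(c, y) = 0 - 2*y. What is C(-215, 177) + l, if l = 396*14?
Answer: 5190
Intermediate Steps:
C(c, y) = -2*y
l = 5544
C(-215, 177) + l = -2*177 + 5544 = -354 + 5544 = 5190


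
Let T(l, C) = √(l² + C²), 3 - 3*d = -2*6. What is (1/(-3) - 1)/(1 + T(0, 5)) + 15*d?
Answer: 673/9 ≈ 74.778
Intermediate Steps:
d = 5 (d = 1 - (-2)*6/3 = 1 - ⅓*(-12) = 1 + 4 = 5)
T(l, C) = √(C² + l²)
(1/(-3) - 1)/(1 + T(0, 5)) + 15*d = (1/(-3) - 1)/(1 + √(5² + 0²)) + 15*5 = (-⅓ - 1)/(1 + √(25 + 0)) + 75 = -4/(3*(1 + √25)) + 75 = -4/(3*(1 + 5)) + 75 = -4/3/6 + 75 = -4/3*⅙ + 75 = -2/9 + 75 = 673/9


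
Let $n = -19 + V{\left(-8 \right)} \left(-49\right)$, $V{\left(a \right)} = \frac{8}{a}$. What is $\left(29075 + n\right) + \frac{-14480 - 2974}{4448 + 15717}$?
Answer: $\frac{586884871}{20165} \approx 29104.0$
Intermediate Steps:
$n = 30$ ($n = -19 + \frac{8}{-8} \left(-49\right) = -19 + 8 \left(- \frac{1}{8}\right) \left(-49\right) = -19 - -49 = -19 + 49 = 30$)
$\left(29075 + n\right) + \frac{-14480 - 2974}{4448 + 15717} = \left(29075 + 30\right) + \frac{-14480 - 2974}{4448 + 15717} = 29105 - \frac{17454}{20165} = \frac{586884871}{20165}$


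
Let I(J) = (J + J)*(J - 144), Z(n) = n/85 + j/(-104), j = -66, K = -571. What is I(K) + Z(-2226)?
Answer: 3608949653/4420 ≈ 8.1650e+5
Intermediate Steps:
Z(n) = 33/52 + n/85 (Z(n) = n/85 - 66/(-104) = n*(1/85) - 66*(-1/104) = n/85 + 33/52 = 33/52 + n/85)
I(J) = 2*J*(-144 + J) (I(J) = (2*J)*(-144 + J) = 2*J*(-144 + J))
I(K) + Z(-2226) = 2*(-571)*(-144 - 571) + (33/52 + (1/85)*(-2226)) = 2*(-571)*(-715) + (33/52 - 2226/85) = 816530 - 112947/4420 = 3608949653/4420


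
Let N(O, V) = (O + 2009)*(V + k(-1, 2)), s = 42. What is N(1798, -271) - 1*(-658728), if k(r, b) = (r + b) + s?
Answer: -209268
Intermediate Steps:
k(r, b) = 42 + b + r (k(r, b) = (r + b) + 42 = (b + r) + 42 = 42 + b + r)
N(O, V) = (43 + V)*(2009 + O) (N(O, V) = (O + 2009)*(V + (42 + 2 - 1)) = (2009 + O)*(V + 43) = (2009 + O)*(43 + V) = (43 + V)*(2009 + O))
N(1798, -271) - 1*(-658728) = (86387 + 43*1798 + 2009*(-271) + 1798*(-271)) - 1*(-658728) = (86387 + 77314 - 544439 - 487258) + 658728 = -867996 + 658728 = -209268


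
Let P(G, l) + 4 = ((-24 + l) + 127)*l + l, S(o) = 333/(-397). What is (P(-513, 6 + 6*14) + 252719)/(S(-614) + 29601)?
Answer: 107259475/11751264 ≈ 9.1275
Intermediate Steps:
S(o) = -333/397 (S(o) = 333*(-1/397) = -333/397)
P(G, l) = -4 + l + l*(103 + l) (P(G, l) = -4 + (((-24 + l) + 127)*l + l) = -4 + ((103 + l)*l + l) = -4 + (l*(103 + l) + l) = -4 + (l + l*(103 + l)) = -4 + l + l*(103 + l))
(P(-513, 6 + 6*14) + 252719)/(S(-614) + 29601) = ((-4 + (6 + 6*14)**2 + 104*(6 + 6*14)) + 252719)/(-333/397 + 29601) = ((-4 + (6 + 84)**2 + 104*(6 + 84)) + 252719)/(11751264/397) = ((-4 + 90**2 + 104*90) + 252719)*(397/11751264) = ((-4 + 8100 + 9360) + 252719)*(397/11751264) = (17456 + 252719)*(397/11751264) = 270175*(397/11751264) = 107259475/11751264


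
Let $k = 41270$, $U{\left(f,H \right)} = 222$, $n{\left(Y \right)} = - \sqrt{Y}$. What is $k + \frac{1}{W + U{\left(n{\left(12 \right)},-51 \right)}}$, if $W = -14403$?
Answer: $\frac{585249869}{14181} \approx 41270.0$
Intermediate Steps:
$k + \frac{1}{W + U{\left(n{\left(12 \right)},-51 \right)}} = 41270 + \frac{1}{-14403 + 222} = 41270 + \frac{1}{-14181} = 41270 - \frac{1}{14181} = \frac{585249869}{14181}$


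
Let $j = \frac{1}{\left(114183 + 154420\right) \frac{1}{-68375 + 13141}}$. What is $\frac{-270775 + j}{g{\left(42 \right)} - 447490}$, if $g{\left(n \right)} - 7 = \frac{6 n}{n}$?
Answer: $\frac{72731032559}{120193664631} \approx 0.60511$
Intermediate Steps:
$j = - \frac{55234}{268603}$ ($j = \frac{1}{268603 \frac{1}{-55234}} = \frac{1}{268603 \left(- \frac{1}{55234}\right)} = \frac{1}{- \frac{268603}{55234}} = - \frac{55234}{268603} \approx -0.20563$)
$g{\left(n \right)} = 13$ ($g{\left(n \right)} = 7 + \frac{6 n}{n} = 7 + 6 = 13$)
$\frac{-270775 + j}{g{\left(42 \right)} - 447490} = \frac{-270775 - \frac{55234}{268603}}{13 - 447490} = - \frac{72731032559}{268603 \left(-447477\right)} = \left(- \frac{72731032559}{268603}\right) \left(- \frac{1}{447477}\right) = \frac{72731032559}{120193664631}$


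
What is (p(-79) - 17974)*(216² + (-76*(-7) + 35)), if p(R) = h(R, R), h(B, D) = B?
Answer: -852516819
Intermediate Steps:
p(R) = R
(p(-79) - 17974)*(216² + (-76*(-7) + 35)) = (-79 - 17974)*(216² + (-76*(-7) + 35)) = -18053*(46656 + (532 + 35)) = -18053*(46656 + 567) = -18053*47223 = -852516819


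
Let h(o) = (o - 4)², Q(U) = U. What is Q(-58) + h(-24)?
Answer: 726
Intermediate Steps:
h(o) = (-4 + o)²
Q(-58) + h(-24) = -58 + (-4 - 24)² = -58 + (-28)² = -58 + 784 = 726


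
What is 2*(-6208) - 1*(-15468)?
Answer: 3052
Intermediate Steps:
2*(-6208) - 1*(-15468) = -12416 + 15468 = 3052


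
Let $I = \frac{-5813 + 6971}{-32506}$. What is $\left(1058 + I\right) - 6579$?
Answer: $- \frac{89733392}{16253} \approx -5521.0$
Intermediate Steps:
$I = - \frac{579}{16253}$ ($I = 1158 \left(- \frac{1}{32506}\right) = - \frac{579}{16253} \approx -0.035624$)
$\left(1058 + I\right) - 6579 = \left(1058 - \frac{579}{16253}\right) - 6579 = \frac{17195095}{16253} - 6579 = - \frac{89733392}{16253}$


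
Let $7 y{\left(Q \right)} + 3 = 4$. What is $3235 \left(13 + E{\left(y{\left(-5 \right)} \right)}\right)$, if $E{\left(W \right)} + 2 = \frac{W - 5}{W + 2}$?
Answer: $\frac{84757}{3} \approx 28252.0$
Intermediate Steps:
$y{\left(Q \right)} = \frac{1}{7}$ ($y{\left(Q \right)} = - \frac{3}{7} + \frac{1}{7} \cdot 4 = - \frac{3}{7} + \frac{4}{7} = \frac{1}{7}$)
$E{\left(W \right)} = -2 + \frac{-5 + W}{2 + W}$ ($E{\left(W \right)} = -2 + \frac{W - 5}{W + 2} = -2 + \frac{-5 + W}{2 + W}$)
$3235 \left(13 + E{\left(y{\left(-5 \right)} \right)}\right) = 3235 \left(13 + \frac{-9 - \frac{1}{7}}{2 + \frac{1}{7}}\right) = 3235 \left(13 + \frac{-9 - \frac{1}{7}}{\frac{15}{7}}\right) = 3235 \left(13 + \frac{7}{15} \left(- \frac{64}{7}\right)\right) = 3235 \left(13 - \frac{64}{15}\right) = 3235 \cdot \frac{131}{15} = \frac{84757}{3}$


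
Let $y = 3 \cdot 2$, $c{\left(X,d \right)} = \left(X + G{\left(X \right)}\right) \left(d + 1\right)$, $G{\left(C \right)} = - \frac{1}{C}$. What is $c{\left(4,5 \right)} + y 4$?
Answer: $\frac{93}{2} \approx 46.5$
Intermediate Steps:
$c{\left(X,d \right)} = \left(1 + d\right) \left(X - \frac{1}{X}\right)$ ($c{\left(X,d \right)} = \left(X - \frac{1}{X}\right) \left(d + 1\right) = \left(X - \frac{1}{X}\right) \left(1 + d\right) = \left(1 + d\right) \left(X - \frac{1}{X}\right)$)
$y = 6$
$c{\left(4,5 \right)} + y 4 = \frac{-1 - 5 + 4^{2} \left(1 + 5\right)}{4} + 6 \cdot 4 = \frac{-1 - 5 + 16 \cdot 6}{4} + 24 = \frac{-1 - 5 + 96}{4} + 24 = \frac{1}{4} \cdot 90 + 24 = \frac{45}{2} + 24 = \frac{93}{2}$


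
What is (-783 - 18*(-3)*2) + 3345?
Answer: 2670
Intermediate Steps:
(-783 - 18*(-3)*2) + 3345 = (-783 + 54*2) + 3345 = (-783 + 108) + 3345 = -675 + 3345 = 2670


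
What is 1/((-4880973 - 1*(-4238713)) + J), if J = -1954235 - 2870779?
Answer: -1/5467274 ≈ -1.8291e-7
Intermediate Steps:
J = -4825014
1/((-4880973 - 1*(-4238713)) + J) = 1/((-4880973 - 1*(-4238713)) - 4825014) = 1/((-4880973 + 4238713) - 4825014) = 1/(-642260 - 4825014) = 1/(-5467274) = -1/5467274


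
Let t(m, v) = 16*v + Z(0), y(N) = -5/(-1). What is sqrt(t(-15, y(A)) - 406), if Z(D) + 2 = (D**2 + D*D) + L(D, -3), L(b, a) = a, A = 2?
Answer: I*sqrt(331) ≈ 18.193*I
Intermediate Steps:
Z(D) = -5 + 2*D**2 (Z(D) = -2 + ((D**2 + D*D) - 3) = -2 + ((D**2 + D**2) - 3) = -2 + (2*D**2 - 3) = -2 + (-3 + 2*D**2) = -5 + 2*D**2)
y(N) = 5 (y(N) = -5*(-1) = 5)
t(m, v) = -5 + 16*v (t(m, v) = 16*v + (-5 + 2*0**2) = 16*v + (-5 + 2*0) = 16*v + (-5 + 0) = 16*v - 5 = -5 + 16*v)
sqrt(t(-15, y(A)) - 406) = sqrt((-5 + 16*5) - 406) = sqrt((-5 + 80) - 406) = sqrt(75 - 406) = sqrt(-331) = I*sqrt(331)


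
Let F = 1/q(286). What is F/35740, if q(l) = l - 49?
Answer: 1/8470380 ≈ 1.1806e-7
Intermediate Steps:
q(l) = -49 + l
F = 1/237 (F = 1/(-49 + 286) = 1/237 ≈ 0.0042194)
F/35740 = (1/237)/35740 = (1/237)*(1/35740) = 1/8470380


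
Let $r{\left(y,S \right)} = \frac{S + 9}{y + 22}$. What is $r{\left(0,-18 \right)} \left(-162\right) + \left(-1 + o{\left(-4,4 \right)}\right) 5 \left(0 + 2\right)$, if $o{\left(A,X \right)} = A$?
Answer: $\frac{179}{11} \approx 16.273$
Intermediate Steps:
$r{\left(y,S \right)} = \frac{9 + S}{22 + y}$
$r{\left(0,-18 \right)} \left(-162\right) + \left(-1 + o{\left(-4,4 \right)}\right) 5 \left(0 + 2\right) = \frac{9 - 18}{22 + 0} \left(-162\right) + \left(-1 - 4\right) 5 \left(0 + 2\right) = \frac{1}{22} \left(-9\right) \left(-162\right) - 5 \cdot 5 \cdot 2 = \frac{1}{22} \left(-9\right) \left(-162\right) - 50 = \left(- \frac{9}{22}\right) \left(-162\right) - 50 = \frac{729}{11} - 50 = \frac{179}{11}$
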